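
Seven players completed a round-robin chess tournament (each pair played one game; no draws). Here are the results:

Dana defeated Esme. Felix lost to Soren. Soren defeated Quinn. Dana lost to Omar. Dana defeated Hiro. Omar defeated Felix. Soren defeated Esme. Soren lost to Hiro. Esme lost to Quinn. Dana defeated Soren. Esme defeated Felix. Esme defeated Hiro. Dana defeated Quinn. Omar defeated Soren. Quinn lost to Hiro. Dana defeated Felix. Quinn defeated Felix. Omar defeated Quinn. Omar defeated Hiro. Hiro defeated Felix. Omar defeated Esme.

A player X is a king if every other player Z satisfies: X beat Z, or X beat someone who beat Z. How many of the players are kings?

Hiro cannot reach Dana, Omar in two steps.
Soren cannot reach Dana, Omar in two steps.
Dana cannot reach Omar in two steps.
Quinn cannot reach Soren, Dana, Omar in two steps.
Felix cannot reach Hiro, Soren, Dana, Quinn, Esme, Omar in two steps.
Esme cannot reach Dana, Omar in two steps.
Omar reaches everyone (king).
Kings: Omar — 1.

1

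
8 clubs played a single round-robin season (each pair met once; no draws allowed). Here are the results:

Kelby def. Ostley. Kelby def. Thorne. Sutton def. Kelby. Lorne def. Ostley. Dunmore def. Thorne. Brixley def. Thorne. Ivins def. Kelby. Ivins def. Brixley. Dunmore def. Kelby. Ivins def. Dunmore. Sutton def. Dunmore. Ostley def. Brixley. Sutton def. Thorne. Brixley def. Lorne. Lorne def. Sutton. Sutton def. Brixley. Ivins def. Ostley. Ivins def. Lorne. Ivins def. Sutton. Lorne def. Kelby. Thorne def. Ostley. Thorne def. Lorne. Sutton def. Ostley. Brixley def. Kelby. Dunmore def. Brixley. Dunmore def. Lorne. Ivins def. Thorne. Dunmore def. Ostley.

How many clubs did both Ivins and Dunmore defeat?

5

Ivins beat: Ostley, Dunmore, Brixley, Thorne, Lorne, Sutton, Kelby.
Dunmore beat: Ostley, Brixley, Thorne, Lorne, Kelby.
Both beat: Ostley, Brixley, Thorne, Lorne, Kelby — 5.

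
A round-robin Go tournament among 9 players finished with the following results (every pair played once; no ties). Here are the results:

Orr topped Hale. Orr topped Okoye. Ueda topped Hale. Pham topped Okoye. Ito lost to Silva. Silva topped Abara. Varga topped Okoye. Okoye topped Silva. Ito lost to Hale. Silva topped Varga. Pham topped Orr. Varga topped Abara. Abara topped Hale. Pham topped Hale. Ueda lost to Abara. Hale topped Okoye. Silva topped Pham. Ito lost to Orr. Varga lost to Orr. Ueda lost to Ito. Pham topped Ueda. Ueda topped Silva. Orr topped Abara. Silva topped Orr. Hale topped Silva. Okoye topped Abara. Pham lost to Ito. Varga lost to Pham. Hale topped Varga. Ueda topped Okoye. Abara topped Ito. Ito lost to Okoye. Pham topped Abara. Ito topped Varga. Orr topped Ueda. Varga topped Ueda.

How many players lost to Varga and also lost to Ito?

1

Varga beat: Ueda, Okoye, Abara.
Ito beat: Ueda, Varga, Pham.
Both beat: Ueda — 1.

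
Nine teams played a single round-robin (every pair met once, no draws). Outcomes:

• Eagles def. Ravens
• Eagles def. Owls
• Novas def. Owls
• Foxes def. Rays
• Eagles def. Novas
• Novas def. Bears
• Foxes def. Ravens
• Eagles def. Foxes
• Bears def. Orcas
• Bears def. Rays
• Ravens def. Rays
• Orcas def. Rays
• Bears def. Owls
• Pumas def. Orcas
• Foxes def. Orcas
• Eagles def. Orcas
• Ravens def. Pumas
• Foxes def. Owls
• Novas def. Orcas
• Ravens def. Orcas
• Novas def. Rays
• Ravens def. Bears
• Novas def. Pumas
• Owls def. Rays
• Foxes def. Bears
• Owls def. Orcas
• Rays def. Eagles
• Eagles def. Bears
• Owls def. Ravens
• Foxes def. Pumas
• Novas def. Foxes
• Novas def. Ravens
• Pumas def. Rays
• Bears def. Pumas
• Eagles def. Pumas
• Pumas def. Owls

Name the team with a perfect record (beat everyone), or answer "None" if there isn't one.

Highest win total is Novas with 7 (out of 8 possible).
Novas lost to Eagles, so no team went undefeated.

None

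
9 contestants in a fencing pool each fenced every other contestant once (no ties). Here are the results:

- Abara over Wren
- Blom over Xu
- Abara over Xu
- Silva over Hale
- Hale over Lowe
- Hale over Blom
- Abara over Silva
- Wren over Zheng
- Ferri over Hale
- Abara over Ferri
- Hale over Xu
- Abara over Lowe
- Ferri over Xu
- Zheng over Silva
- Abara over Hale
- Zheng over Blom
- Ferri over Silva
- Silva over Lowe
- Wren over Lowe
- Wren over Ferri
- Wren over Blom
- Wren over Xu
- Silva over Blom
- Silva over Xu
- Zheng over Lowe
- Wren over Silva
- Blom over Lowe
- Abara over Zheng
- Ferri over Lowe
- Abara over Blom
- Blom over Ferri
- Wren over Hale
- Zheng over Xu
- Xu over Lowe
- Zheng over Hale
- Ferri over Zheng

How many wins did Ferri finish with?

Ferri's results: beat Silva, Lowe, Zheng, Hale, Xu; lost to Wren, Blom, Abara.
That is 5 wins.

5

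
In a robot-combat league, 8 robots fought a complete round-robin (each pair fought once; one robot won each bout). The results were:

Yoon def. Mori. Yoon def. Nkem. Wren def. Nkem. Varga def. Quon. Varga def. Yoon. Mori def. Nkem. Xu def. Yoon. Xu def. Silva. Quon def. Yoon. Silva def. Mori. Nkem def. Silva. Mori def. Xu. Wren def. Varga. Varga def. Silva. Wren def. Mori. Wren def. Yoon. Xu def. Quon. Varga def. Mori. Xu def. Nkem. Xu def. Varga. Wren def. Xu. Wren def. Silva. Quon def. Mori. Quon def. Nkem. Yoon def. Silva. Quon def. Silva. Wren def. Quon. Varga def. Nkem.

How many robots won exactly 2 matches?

1

Win totals: Silva 1, Nkem 1, Quon 4, Varga 5, Mori 2, Yoon 3, Xu 5, Wren 7.
Exactly 2: Mori — 1 robot.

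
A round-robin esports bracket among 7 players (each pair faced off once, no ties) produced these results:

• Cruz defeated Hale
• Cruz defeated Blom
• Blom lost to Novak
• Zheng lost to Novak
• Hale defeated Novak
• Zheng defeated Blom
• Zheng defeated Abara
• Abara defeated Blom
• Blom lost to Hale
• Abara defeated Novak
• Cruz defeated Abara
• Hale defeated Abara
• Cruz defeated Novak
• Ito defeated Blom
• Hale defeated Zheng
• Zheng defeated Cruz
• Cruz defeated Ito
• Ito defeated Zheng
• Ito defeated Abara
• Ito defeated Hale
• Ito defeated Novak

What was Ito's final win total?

5

Ito's results: beat Novak, Zheng, Abara, Blom, Hale; lost to Cruz.
That is 5 wins.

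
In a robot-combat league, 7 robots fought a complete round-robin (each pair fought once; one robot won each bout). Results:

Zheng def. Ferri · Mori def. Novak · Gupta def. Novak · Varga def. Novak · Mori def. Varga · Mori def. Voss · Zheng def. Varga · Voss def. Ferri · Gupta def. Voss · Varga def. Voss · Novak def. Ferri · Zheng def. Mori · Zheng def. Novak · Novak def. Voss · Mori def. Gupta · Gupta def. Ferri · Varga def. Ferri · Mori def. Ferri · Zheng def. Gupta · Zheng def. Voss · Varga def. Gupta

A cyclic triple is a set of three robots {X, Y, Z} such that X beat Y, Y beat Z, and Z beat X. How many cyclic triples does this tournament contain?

Win totals: Voss 1, Gupta 3, Ferri 0, Novak 2, Mori 5, Zheng 6, Varga 4.
A robot with w wins dominates both others in C(w,2) triples; summing gives 0 + 3 + 0 + 1 + 10 + 15 + 6 = 35 transitive triples.
Total triples C(7,3) = 35, so cyclic triples = 35 − 35 = 0.

0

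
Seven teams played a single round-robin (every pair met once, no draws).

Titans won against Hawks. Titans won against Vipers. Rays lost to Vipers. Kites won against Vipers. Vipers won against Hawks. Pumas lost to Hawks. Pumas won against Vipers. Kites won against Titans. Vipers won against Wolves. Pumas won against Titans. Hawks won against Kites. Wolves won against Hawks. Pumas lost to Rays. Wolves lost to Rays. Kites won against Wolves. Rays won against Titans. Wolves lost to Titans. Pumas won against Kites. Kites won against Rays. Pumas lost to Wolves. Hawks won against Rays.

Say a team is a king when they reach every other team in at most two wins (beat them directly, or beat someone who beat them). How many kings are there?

Wolves reaches everyone (king).
Pumas reaches everyone (king).
Rays reaches everyone (king).
Vipers reaches everyone (king).
Hawks reaches everyone (king).
Kites reaches everyone (king).
Titans reaches everyone (king).
Kings: Wolves, Pumas, Rays, Vipers, Hawks, Kites, Titans — 7.

7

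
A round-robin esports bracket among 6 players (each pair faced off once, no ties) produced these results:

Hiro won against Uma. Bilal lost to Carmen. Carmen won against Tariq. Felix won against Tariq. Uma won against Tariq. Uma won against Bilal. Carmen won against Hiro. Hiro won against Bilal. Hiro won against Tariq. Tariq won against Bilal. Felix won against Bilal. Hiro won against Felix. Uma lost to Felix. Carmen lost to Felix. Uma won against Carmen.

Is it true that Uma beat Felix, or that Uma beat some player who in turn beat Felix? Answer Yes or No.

Uma did not beat Felix directly.
Uma beat Tariq, Bilal, Carmen, but each of them lost to Felix. No two-step path.

No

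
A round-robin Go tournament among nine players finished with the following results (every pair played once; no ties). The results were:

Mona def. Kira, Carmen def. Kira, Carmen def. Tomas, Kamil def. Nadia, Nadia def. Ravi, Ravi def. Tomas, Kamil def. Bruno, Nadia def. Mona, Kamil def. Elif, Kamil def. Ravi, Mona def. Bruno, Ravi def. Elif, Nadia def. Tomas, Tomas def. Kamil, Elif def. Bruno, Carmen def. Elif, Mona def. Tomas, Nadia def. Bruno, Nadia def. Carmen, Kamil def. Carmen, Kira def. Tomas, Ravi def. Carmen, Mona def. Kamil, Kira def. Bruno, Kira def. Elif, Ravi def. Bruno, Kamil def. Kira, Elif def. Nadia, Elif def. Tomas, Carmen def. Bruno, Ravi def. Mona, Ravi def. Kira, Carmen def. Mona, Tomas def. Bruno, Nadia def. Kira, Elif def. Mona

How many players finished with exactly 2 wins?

1

Win totals: Mona 4, Bruno 0, Kira 3, Ravi 6, Kamil 6, Nadia 6, Carmen 5, Tomas 2, Elif 4.
Exactly 2: Tomas — 1 player.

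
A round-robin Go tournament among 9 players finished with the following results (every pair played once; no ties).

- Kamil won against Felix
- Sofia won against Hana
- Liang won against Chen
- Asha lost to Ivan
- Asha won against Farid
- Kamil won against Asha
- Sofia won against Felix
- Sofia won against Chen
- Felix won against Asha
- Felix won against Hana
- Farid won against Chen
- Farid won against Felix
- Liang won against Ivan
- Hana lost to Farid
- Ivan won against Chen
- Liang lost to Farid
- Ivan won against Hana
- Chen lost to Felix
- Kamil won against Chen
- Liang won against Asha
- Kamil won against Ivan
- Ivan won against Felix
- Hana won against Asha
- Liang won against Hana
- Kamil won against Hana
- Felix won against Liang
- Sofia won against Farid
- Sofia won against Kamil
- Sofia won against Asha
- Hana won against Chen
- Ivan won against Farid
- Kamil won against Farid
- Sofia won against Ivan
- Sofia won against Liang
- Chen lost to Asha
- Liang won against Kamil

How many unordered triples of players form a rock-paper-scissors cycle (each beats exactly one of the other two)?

Win totals: Liang 5, Kamil 6, Hana 2, Farid 4, Felix 4, Ivan 5, Asha 2, Chen 0, Sofia 8.
A player with w wins dominates both others in C(w,2) triples; summing gives 10 + 15 + 1 + 6 + 6 + 10 + 1 + 0 + 28 = 77 transitive triples.
Total triples C(9,3) = 84, so cyclic triples = 84 − 77 = 7.

7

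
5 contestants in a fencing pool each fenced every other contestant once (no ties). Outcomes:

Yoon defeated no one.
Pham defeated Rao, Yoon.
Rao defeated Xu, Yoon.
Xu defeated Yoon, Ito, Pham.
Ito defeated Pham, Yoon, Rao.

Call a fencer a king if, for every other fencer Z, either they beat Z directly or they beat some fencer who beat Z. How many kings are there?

3

Yoon cannot reach Xu, Pham, Rao, Ito in two steps.
Xu reaches everyone (king).
Pham cannot reach Ito in two steps.
Rao reaches everyone (king).
Ito reaches everyone (king).
Kings: Xu, Rao, Ito — 3.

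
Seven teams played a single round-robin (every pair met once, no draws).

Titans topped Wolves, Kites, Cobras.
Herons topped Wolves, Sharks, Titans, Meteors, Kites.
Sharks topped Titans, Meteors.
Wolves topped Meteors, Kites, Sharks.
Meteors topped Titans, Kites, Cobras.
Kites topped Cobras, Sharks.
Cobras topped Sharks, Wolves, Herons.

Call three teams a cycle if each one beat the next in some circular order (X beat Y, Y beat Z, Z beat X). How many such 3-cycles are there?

11

Win totals: Herons 5, Kites 2, Meteors 3, Wolves 3, Titans 3, Cobras 3, Sharks 2.
A team with w wins dominates both others in C(w,2) triples; summing gives 10 + 1 + 3 + 3 + 3 + 3 + 1 = 24 transitive triples.
Total triples C(7,3) = 35, so cyclic triples = 35 − 24 = 11.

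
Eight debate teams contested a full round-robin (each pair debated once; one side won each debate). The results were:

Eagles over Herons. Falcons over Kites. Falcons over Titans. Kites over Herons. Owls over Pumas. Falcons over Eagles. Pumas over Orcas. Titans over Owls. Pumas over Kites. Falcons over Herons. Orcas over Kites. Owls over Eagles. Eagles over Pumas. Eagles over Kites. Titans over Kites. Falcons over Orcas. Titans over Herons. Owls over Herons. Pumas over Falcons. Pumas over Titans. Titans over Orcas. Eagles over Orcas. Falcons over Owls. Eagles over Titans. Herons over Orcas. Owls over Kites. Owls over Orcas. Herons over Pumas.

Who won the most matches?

Win totals: Titans 4, Orcas 1, Kites 1, Herons 2, Pumas 4, Owls 5, Eagles 5, Falcons 6.
Falcons leads with 6 wins (next highest: 5).

Falcons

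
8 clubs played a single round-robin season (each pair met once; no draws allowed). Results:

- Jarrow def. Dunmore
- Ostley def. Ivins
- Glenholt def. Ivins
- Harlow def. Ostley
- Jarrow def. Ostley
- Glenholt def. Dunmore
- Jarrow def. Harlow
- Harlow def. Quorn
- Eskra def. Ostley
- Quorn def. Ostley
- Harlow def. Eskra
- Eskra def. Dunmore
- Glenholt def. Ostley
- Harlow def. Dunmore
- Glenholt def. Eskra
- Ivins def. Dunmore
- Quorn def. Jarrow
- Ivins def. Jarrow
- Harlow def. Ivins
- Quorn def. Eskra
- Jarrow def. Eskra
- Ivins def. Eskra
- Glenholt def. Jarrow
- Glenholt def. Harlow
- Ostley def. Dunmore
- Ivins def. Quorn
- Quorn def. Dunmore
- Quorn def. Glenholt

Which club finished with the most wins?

Glenholt

Win totals: Quorn 5, Ostley 2, Eskra 2, Dunmore 0, Ivins 4, Jarrow 4, Glenholt 6, Harlow 5.
Glenholt leads with 6 wins (next highest: 5).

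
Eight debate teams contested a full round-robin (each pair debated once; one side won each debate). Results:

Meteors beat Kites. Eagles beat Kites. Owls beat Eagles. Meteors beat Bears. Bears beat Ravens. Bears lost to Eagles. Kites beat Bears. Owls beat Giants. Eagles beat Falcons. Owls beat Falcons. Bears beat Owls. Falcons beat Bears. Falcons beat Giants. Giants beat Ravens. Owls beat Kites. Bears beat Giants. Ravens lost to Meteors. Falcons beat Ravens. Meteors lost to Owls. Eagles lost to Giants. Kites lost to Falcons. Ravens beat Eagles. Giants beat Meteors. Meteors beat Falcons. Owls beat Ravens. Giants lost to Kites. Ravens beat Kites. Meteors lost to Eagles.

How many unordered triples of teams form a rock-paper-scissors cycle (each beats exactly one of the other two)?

15

Win totals: Falcons 4, Bears 3, Meteors 4, Owls 6, Kites 2, Giants 3, Eagles 4, Ravens 2.
A team with w wins dominates both others in C(w,2) triples; summing gives 6 + 3 + 6 + 15 + 1 + 3 + 6 + 1 = 41 transitive triples.
Total triples C(8,3) = 56, so cyclic triples = 56 − 41 = 15.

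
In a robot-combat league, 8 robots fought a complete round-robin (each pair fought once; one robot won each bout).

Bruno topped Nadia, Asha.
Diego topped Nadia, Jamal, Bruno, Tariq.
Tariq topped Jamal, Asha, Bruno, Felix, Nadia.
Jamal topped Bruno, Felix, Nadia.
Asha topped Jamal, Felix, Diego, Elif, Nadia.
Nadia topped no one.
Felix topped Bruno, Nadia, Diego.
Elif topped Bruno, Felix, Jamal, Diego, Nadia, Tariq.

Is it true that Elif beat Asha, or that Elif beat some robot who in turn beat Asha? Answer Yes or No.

Elif did not beat Asha directly.
Elif beat Felix, Tariq, Diego, Bruno, Nadia, Jamal. Of those, Tariq beat Asha.

Yes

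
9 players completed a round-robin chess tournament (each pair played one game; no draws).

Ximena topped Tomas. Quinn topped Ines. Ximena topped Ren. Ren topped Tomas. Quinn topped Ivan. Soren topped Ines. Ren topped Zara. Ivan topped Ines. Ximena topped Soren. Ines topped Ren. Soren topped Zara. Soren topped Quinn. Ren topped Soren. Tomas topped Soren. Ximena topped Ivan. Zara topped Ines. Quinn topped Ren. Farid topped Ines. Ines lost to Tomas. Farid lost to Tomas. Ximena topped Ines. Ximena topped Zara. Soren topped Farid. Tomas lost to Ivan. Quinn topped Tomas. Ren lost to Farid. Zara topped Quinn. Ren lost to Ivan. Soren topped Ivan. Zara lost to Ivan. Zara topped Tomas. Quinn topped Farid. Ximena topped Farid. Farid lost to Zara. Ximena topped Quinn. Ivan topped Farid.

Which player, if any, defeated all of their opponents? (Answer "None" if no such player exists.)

Ximena

Ximena has 8 wins out of 8 opponents — a perfect record.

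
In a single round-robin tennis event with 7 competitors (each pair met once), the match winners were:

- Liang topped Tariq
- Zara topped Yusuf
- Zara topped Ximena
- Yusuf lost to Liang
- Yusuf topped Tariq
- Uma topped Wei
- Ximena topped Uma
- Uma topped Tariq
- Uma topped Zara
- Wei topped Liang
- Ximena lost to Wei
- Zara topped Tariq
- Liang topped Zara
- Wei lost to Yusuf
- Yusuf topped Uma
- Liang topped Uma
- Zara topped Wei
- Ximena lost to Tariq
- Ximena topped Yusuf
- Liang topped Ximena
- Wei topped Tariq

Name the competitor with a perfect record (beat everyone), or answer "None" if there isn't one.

None

Highest win total is Liang with 5 (out of 6 possible).
Liang lost to Wei, so no competitor went undefeated.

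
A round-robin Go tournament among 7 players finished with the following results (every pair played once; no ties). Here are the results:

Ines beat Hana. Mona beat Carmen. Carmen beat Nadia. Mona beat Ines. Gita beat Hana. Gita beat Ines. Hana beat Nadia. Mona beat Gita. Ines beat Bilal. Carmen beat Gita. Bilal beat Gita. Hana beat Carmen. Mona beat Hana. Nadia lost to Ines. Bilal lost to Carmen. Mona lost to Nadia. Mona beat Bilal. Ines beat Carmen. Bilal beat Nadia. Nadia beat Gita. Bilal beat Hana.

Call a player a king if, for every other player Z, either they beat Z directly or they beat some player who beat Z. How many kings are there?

5

Nadia reaches everyone (king).
Hana cannot reach Ines in two steps.
Gita cannot reach Mona in two steps.
Carmen reaches everyone (king).
Ines reaches everyone (king).
Bilal reaches everyone (king).
Mona reaches everyone (king).
Kings: Nadia, Carmen, Ines, Bilal, Mona — 5.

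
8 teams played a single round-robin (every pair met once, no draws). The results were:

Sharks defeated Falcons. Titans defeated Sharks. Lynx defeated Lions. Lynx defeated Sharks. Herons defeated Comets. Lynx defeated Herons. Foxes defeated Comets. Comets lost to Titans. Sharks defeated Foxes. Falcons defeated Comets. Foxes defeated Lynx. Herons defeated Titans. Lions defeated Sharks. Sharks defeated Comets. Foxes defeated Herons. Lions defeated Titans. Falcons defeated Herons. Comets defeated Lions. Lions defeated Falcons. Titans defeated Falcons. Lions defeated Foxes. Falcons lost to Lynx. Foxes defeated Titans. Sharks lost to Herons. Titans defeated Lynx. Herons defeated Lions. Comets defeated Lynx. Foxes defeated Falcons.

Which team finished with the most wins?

Foxes

Win totals: Titans 4, Sharks 3, Falcons 2, Lynx 4, Comets 2, Herons 4, Foxes 5, Lions 4.
Foxes leads with 5 wins (next highest: 4).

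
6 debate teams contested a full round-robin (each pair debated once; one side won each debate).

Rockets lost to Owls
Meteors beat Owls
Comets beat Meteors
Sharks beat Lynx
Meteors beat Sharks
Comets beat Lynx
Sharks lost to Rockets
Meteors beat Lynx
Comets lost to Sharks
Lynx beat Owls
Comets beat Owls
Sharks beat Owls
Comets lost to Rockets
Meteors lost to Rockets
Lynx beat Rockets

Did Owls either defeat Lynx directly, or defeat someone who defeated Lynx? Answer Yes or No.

No

Owls did not beat Lynx directly.
Owls beat Rockets, but each of them lost to Lynx. No two-step path.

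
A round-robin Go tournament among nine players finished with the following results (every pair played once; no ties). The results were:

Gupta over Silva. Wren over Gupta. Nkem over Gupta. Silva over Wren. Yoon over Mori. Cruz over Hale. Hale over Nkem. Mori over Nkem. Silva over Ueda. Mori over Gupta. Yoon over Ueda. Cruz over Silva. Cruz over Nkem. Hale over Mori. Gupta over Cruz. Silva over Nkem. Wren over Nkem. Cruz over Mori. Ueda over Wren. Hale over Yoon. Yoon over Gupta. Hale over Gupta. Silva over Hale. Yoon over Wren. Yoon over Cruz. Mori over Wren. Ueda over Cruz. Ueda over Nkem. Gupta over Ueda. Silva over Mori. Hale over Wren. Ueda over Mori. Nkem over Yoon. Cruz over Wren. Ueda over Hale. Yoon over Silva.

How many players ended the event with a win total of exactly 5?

Win totals: Hale 5, Silva 5, Mori 3, Gupta 3, Ueda 5, Wren 2, Cruz 5, Yoon 6, Nkem 2.
Exactly 5: Hale, Silva, Ueda, Cruz — 4 players.

4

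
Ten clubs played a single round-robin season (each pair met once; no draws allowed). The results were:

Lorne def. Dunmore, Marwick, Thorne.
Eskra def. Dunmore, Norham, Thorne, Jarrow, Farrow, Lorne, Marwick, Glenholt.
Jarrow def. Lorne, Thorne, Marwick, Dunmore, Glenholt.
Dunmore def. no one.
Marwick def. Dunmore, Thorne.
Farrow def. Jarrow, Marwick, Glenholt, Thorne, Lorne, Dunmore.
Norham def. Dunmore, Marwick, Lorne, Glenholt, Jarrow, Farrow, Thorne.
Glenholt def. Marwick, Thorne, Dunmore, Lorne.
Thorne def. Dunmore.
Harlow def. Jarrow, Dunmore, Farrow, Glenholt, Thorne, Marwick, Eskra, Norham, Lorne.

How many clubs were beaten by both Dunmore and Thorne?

0

Dunmore beat: no one.
Thorne beat: Dunmore.
No one was beaten by both.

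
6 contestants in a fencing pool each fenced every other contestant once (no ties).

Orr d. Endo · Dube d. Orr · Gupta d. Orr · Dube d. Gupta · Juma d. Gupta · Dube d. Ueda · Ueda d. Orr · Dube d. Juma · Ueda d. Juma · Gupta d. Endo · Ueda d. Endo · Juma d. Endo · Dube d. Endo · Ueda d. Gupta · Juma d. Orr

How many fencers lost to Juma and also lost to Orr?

Juma beat: Orr, Gupta, Endo.
Orr beat: Endo.
Both beat: Endo — 1.

1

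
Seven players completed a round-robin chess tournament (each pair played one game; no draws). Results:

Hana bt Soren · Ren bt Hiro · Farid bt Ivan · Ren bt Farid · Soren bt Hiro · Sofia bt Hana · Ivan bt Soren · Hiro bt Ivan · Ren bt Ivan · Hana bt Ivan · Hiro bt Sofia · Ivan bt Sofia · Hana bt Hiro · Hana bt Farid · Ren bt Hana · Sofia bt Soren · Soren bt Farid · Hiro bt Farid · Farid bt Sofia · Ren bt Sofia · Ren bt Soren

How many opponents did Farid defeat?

Farid's results: beat Sofia, Ivan; lost to Hana, Soren, Ren, Hiro.
That is 2 wins.

2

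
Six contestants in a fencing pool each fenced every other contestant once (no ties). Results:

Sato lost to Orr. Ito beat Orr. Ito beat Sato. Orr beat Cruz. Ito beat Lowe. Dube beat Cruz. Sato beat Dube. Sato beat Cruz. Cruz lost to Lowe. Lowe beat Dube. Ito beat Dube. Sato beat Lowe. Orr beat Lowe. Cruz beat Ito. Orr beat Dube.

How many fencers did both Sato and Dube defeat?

Sato beat: Cruz, Lowe, Dube.
Dube beat: Cruz.
Both beat: Cruz — 1.

1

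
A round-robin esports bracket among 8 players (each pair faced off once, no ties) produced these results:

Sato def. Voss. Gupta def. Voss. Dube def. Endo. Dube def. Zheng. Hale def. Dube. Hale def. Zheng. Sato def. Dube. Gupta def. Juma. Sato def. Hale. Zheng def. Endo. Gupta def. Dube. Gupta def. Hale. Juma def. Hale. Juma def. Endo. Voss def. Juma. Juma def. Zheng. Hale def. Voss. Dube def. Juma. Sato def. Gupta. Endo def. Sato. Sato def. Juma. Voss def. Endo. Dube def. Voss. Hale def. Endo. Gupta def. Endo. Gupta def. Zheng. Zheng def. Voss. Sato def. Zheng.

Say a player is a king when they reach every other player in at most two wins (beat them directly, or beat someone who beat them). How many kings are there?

Sato reaches everyone (king).
Zheng cannot reach Hale, Gupta, Dube in two steps.
Hale cannot reach Gupta in two steps.
Gupta reaches everyone (king).
Endo reaches everyone (king).
Voss cannot reach Gupta, Dube in two steps.
Dube cannot reach Gupta in two steps.
Juma cannot reach Gupta in two steps.
Kings: Sato, Gupta, Endo — 3.

3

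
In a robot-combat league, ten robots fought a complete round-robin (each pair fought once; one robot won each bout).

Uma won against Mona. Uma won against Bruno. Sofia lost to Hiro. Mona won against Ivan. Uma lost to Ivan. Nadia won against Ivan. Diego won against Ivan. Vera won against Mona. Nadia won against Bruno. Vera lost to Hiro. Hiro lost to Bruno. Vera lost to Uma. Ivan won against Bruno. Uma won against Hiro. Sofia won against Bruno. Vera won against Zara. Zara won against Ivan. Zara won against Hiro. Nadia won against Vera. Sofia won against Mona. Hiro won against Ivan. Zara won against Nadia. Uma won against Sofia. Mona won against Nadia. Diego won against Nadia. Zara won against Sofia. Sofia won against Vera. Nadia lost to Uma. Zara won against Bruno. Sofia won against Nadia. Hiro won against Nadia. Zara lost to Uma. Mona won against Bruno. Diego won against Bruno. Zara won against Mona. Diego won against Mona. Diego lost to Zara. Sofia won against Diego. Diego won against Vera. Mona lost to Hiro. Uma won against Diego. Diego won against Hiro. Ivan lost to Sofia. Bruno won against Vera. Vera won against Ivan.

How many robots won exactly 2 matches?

Win totals: Zara 7, Vera 3, Hiro 5, Uma 8, Ivan 2, Mona 3, Nadia 3, Sofia 6, Diego 6, Bruno 2.
Exactly 2: Ivan, Bruno — 2 robots.

2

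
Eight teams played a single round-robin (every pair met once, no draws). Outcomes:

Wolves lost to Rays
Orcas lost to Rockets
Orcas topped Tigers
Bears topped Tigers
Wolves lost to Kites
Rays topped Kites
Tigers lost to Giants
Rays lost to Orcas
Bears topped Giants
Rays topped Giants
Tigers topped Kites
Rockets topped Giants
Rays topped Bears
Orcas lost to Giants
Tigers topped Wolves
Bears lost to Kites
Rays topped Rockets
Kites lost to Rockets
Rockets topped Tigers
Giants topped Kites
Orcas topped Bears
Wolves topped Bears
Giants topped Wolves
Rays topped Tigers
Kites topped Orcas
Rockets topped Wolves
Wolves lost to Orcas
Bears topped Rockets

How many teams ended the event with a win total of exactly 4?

Win totals: Tigers 2, Giants 4, Orcas 4, Wolves 1, Rockets 5, Bears 3, Kites 3, Rays 6.
Exactly 4: Giants, Orcas — 2 teams.

2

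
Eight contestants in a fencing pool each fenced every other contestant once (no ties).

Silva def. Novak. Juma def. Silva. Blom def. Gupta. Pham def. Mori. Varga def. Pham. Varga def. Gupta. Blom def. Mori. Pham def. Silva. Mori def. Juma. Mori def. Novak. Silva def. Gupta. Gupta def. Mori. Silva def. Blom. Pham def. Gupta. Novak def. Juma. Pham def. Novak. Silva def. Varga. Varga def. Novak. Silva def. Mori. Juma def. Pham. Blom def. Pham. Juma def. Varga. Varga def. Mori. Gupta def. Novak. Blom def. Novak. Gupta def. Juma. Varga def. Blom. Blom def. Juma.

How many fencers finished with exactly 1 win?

1

Win totals: Blom 5, Silva 5, Varga 5, Mori 2, Pham 4, Juma 3, Novak 1, Gupta 3.
Exactly 1: Novak — 1 fencer.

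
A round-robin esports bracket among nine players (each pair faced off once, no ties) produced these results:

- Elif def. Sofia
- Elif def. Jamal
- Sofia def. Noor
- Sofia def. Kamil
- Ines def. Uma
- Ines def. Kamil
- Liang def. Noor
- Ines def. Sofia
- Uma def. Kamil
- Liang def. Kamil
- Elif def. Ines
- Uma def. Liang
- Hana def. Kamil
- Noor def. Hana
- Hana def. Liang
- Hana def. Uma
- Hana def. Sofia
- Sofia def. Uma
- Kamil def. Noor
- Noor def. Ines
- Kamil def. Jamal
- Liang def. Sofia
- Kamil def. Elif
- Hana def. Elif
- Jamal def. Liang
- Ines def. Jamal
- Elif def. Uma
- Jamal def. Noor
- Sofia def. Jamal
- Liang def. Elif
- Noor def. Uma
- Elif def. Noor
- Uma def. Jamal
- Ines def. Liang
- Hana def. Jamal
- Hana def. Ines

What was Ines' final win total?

5

Ines' results: beat Jamal, Kamil, Sofia, Liang, Uma; lost to Noor, Hana, Elif.
That is 5 wins.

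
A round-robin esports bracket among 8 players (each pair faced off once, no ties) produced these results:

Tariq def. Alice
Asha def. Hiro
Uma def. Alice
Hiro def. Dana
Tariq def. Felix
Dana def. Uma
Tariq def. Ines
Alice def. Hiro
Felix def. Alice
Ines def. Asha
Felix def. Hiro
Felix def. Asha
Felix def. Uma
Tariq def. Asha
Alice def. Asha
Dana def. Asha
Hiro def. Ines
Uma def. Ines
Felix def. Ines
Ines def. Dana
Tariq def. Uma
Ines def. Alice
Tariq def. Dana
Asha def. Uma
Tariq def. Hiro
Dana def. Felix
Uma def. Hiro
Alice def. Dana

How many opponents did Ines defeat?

Ines' results: beat Alice, Dana, Asha; lost to Hiro, Felix, Uma, Tariq.
That is 3 wins.

3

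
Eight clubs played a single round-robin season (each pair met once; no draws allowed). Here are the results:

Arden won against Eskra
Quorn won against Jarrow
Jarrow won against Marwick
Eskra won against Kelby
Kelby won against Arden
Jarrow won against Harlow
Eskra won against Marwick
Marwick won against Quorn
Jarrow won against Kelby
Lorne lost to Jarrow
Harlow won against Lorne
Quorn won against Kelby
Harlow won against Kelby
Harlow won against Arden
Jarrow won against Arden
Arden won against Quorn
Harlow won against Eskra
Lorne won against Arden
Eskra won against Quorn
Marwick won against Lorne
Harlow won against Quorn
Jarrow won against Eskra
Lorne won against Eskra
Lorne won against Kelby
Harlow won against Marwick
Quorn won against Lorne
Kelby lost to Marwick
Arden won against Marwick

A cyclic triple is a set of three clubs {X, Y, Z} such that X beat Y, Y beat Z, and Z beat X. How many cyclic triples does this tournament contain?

11

Win totals: Jarrow 6, Marwick 3, Lorne 3, Harlow 6, Arden 3, Eskra 3, Kelby 1, Quorn 3.
A club with w wins dominates both others in C(w,2) triples; summing gives 15 + 3 + 3 + 15 + 3 + 3 + 0 + 3 = 45 transitive triples.
Total triples C(8,3) = 56, so cyclic triples = 56 − 45 = 11.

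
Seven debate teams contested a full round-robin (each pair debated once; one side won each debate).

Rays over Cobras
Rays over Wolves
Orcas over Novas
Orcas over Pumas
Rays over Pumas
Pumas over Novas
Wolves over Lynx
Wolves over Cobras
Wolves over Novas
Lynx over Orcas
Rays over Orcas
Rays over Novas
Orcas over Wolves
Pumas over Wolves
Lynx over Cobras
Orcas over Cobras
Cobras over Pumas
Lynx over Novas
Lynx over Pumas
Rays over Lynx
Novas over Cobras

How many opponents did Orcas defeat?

Orcas' results: beat Wolves, Pumas, Novas, Cobras; lost to Lynx, Rays.
That is 4 wins.

4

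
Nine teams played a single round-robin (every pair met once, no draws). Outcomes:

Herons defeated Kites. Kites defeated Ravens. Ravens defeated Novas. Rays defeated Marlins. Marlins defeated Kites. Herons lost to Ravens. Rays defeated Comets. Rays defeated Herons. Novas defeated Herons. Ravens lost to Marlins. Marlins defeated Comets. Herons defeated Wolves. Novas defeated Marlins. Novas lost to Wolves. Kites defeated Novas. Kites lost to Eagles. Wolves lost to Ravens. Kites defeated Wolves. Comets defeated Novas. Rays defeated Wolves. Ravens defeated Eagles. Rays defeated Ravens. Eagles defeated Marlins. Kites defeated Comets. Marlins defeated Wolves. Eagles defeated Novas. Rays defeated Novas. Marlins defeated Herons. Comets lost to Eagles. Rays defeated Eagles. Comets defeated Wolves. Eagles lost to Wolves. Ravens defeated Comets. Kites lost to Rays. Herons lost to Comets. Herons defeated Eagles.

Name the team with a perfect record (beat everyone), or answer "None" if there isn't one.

Rays

Rays has 8 wins out of 8 opponents — a perfect record.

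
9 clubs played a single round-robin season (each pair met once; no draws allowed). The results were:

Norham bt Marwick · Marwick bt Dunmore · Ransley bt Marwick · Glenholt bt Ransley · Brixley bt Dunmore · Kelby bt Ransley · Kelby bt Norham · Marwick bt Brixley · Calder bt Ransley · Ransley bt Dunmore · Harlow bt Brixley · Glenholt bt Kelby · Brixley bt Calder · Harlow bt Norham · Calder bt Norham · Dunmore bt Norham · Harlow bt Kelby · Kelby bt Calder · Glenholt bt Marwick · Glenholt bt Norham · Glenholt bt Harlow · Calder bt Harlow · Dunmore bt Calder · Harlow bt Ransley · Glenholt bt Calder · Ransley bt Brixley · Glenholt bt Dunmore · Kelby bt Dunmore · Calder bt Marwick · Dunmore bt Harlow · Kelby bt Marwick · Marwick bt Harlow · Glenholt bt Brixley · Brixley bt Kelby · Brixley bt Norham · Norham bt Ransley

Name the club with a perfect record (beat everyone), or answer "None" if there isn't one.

Glenholt

Glenholt has 8 wins out of 8 opponents — a perfect record.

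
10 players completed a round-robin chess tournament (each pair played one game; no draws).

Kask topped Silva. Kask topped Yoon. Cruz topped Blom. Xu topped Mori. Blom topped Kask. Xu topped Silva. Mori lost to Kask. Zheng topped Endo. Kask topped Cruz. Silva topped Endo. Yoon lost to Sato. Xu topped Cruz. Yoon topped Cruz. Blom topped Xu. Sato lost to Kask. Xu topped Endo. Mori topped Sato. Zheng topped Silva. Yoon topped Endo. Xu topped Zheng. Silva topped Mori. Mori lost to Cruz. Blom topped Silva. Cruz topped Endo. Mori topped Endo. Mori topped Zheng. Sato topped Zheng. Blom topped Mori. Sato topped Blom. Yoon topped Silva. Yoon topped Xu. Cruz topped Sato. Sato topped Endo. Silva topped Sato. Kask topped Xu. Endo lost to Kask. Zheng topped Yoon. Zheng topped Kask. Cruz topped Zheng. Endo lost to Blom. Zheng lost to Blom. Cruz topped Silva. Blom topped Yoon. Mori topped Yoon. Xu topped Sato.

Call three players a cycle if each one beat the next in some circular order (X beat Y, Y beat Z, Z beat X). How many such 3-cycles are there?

21

Win totals: Zheng 4, Cruz 6, Xu 6, Kask 7, Yoon 4, Endo 0, Mori 4, Blom 7, Sato 4, Silva 3.
A player with w wins dominates both others in C(w,2) triples; summing gives 6 + 15 + 15 + 21 + 6 + 0 + 6 + 21 + 6 + 3 = 99 transitive triples.
Total triples C(10,3) = 120, so cyclic triples = 120 − 99 = 21.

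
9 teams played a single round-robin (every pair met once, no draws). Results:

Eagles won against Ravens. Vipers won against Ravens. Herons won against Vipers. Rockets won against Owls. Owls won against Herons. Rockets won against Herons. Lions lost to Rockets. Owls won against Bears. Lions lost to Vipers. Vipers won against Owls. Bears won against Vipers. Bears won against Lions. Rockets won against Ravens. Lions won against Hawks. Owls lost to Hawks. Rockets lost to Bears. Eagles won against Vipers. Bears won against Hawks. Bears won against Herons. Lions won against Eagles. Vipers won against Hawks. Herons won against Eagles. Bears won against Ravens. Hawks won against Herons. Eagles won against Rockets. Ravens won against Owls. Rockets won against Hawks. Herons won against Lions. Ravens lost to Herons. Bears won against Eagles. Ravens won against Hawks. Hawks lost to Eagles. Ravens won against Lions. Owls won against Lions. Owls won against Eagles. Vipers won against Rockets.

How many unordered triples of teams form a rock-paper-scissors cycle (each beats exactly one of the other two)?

Win totals: Rockets 5, Lions 2, Eagles 4, Bears 7, Ravens 3, Vipers 5, Herons 4, Hawks 2, Owls 4.
A team with w wins dominates both others in C(w,2) triples; summing gives 10 + 1 + 6 + 21 + 3 + 10 + 6 + 1 + 6 = 64 transitive triples.
Total triples C(9,3) = 84, so cyclic triples = 84 − 64 = 20.

20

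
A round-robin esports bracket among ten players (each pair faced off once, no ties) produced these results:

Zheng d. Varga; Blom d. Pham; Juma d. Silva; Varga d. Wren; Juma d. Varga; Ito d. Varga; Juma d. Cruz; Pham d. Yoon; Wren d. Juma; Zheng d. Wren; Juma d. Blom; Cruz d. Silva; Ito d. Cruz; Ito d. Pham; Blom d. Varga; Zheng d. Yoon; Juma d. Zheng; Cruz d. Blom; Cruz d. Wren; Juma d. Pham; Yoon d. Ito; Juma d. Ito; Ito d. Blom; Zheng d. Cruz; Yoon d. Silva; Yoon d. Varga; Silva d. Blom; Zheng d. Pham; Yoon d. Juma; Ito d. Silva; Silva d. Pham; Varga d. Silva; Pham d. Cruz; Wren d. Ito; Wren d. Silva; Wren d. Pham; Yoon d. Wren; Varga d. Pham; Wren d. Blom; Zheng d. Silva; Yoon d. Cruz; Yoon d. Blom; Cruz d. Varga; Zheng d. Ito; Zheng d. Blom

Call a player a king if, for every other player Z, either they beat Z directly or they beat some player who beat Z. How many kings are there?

Ito cannot reach Juma, Zheng in two steps.
Blom cannot reach Ito, Juma, Zheng in two steps.
Wren reaches everyone (king).
Varga cannot reach Zheng in two steps.
Pham cannot reach Zheng in two steps.
Yoon reaches everyone (king).
Silva cannot reach Ito, Wren, Juma, Zheng in two steps.
Cruz cannot reach Yoon, Zheng in two steps.
Juma reaches everyone (king).
Zheng reaches everyone (king).
Kings: Wren, Yoon, Juma, Zheng — 4.

4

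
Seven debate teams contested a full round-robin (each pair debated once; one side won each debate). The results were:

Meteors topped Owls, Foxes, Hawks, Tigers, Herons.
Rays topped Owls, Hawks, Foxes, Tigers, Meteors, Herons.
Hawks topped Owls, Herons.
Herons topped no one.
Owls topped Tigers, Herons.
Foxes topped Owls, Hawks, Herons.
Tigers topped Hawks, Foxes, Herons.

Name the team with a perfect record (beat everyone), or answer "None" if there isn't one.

Rays has 6 wins out of 6 opponents — a perfect record.

Rays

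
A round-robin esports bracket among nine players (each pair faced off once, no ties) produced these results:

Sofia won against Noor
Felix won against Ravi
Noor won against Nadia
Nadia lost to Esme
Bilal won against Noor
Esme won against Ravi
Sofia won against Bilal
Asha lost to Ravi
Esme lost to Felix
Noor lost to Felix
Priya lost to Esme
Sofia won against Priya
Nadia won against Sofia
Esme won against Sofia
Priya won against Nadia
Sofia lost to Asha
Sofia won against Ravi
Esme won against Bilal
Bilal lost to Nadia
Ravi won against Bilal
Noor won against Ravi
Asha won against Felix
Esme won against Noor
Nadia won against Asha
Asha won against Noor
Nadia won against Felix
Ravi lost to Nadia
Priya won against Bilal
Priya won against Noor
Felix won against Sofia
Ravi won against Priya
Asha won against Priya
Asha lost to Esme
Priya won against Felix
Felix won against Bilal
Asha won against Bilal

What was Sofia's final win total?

Sofia's results: beat Noor, Ravi, Bilal, Priya; lost to Nadia, Esme, Asha, Felix.
That is 4 wins.

4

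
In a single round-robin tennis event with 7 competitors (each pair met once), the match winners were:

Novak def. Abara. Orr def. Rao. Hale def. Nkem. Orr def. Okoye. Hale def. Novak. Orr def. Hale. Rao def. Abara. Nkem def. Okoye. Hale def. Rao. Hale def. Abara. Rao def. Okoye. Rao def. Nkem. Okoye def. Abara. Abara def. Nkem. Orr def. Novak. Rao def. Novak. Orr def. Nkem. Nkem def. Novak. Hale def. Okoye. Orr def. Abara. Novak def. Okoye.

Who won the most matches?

Win totals: Rao 4, Nkem 2, Okoye 1, Abara 1, Novak 2, Hale 5, Orr 6.
Orr leads with 6 wins (next highest: 5).

Orr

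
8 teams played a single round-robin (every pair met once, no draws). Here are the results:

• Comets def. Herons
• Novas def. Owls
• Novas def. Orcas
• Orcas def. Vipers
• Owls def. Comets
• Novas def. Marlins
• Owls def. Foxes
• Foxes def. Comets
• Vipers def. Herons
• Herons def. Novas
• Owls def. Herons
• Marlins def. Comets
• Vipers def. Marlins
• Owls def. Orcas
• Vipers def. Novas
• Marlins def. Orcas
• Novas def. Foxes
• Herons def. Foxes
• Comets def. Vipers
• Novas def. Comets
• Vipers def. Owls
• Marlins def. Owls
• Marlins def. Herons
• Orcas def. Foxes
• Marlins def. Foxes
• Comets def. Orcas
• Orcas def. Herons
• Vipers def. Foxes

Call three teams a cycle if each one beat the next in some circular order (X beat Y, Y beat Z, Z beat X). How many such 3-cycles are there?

Win totals: Comets 3, Foxes 1, Marlins 5, Herons 2, Owls 4, Orcas 3, Vipers 5, Novas 5.
A team with w wins dominates both others in C(w,2) triples; summing gives 3 + 0 + 10 + 1 + 6 + 3 + 10 + 10 = 43 transitive triples.
Total triples C(8,3) = 56, so cyclic triples = 56 − 43 = 13.

13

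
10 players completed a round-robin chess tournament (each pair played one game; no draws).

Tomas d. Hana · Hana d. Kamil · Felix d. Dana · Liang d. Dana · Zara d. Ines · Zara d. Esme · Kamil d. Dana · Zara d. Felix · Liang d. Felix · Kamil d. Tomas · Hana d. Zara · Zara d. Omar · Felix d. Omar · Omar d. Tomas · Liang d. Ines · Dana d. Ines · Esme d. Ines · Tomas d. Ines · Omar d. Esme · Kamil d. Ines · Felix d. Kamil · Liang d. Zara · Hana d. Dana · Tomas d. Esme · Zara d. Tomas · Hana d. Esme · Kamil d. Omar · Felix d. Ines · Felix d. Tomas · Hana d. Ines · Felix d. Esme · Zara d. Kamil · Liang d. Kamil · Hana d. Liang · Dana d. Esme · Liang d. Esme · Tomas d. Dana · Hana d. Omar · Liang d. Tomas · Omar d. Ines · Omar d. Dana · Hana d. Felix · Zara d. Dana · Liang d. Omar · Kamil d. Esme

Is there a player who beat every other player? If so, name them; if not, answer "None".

None

Highest win total is Liang with 8 (out of 9 possible).
Liang lost to Hana, so no player went undefeated.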